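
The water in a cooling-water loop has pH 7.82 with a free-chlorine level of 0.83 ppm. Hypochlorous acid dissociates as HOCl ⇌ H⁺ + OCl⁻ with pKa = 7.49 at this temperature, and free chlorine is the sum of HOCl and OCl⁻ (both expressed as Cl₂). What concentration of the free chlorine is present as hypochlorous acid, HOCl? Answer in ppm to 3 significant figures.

0.265 ppm

[OCl⁻]/[HOCl] = 10^(pH − pKa) = 10^(7.82 − 7.49) = 10^0.33 = 2.138.
Fraction as HOCl = 1 / (1 + 2.138) = 0.3187.
HOCl = 0.3187 × 0.83 ppm = 0.2645 ppm.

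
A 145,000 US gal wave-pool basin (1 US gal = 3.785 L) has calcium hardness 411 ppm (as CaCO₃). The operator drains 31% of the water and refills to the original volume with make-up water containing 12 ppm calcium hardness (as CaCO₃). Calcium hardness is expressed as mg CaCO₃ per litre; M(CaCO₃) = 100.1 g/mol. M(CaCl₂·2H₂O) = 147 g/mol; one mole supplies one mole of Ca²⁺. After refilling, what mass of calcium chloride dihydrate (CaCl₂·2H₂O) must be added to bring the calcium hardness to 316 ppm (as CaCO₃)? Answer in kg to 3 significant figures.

23.1 kg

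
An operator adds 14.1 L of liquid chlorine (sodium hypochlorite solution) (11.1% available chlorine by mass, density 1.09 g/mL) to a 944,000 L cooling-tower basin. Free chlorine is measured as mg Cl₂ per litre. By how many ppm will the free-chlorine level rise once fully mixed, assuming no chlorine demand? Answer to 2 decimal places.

1.81 ppm

Mass of solution: 14.1 L × 1000 mL/L × 1.09 g/mL = 15,370 g.
Available chlorine delivered: 15,370 g × 0.111 = 1706 g as Cl₂.
Concentration rise: 1706 g / 944,000 L = 1.807 mg/L = 1.81 ppm.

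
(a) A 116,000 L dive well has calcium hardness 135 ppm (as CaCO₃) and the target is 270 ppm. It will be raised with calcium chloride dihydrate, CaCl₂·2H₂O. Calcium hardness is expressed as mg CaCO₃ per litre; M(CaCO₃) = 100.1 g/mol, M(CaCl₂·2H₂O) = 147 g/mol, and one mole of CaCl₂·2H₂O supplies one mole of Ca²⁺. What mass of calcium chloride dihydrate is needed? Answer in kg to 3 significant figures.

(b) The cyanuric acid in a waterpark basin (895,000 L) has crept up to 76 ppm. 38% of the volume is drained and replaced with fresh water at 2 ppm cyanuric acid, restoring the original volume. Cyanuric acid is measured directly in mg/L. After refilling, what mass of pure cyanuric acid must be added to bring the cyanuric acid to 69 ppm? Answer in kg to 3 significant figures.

(a) 23.0 kg; (b) 18.9 kg

(a) Hardness to add: (270 − 135) = 135 mg/L as CaCO₃ × 116,000 L = 15,660 g as CaCO₃.
(a) Moles of Ca²⁺ (1 mol Ca²⁺ ≡ 1 mol CaCO₃): 15,660 / 100.1 g/mol = 156.4 mol.
(a) Mass of CaCl₂·2H₂O: 156.4 × 147 = 23,000 g.

(b) After draining 38% and refilling: 76 × 0.62 + 2 × 0.38 = 47.88 ppm.
(b) Deficit to target: 69 − 47.88 = 21.12 mg/L.
(b) Mass: 21.12 mg/L × 895,000 L = 18,900 g cyanuric acid.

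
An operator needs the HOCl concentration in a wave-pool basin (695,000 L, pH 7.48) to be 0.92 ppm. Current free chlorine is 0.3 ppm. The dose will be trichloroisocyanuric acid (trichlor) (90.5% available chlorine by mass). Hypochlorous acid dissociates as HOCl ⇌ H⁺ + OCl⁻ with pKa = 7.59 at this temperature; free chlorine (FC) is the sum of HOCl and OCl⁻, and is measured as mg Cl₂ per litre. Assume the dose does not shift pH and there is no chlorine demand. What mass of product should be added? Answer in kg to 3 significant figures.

[OCl⁻]/[HOCl] = 10^(pH − pKa) = 10^(7.48 − 7.59) = 0.7762; fraction as HOCl = 1/(1 + 0.7762) = 0.563.
Free chlorine required for 0.92 ppm HOCl: 0.92 / 0.563 = 1.634 ppm.
FC to add: 1.634 − 0.3 = 1.334 mg/L as Cl₂.
Cl₂ equivalent: 1.334 mg/L × 695,000 L = 927.2 g.
Product at 90.5% available Cl: 927.2 / 0.905 = 1025 g.

1.02 kg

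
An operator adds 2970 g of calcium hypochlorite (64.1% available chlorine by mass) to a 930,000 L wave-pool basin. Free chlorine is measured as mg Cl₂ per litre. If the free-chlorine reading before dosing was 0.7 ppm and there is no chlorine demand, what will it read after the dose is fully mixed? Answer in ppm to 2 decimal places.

Available chlorine delivered: 2970 g × 0.641 = 1904 g as Cl₂.
Concentration rise: 1904 g / 930,000 L = 2.047 mg/L = 2.05 ppm.
Final FC: 0.7 + 2.05 = 2.75 ppm.

2.75 ppm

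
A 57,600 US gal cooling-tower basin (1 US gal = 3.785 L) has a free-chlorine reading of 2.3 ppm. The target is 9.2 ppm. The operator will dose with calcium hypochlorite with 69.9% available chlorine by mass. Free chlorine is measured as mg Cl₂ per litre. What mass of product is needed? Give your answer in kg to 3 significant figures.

2.15 kg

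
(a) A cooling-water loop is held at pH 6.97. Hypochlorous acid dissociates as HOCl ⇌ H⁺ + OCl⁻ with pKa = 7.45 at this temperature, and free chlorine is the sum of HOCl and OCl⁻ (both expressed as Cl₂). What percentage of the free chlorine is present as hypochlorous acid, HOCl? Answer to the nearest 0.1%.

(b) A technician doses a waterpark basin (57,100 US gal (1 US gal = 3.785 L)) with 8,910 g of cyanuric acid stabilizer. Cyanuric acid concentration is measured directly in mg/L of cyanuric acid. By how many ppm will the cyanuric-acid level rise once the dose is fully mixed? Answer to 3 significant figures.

(a) [OCl⁻]/[HOCl] = 10^(pH − pKa) = 10^(6.97 − 7.45) = 10^-0.48 = 0.3311.
(a) Fraction as HOCl = 1 / (1 + 0.3311) = 0.7512.

(b) Volume: 57,100 US gal × 3.785 L/gal = 216,124 L.
(b) Rise: 8,910 g / 216,124 L × 1000 = 41.23 mg/L.

(a) 75.1%; (b) 41.2 ppm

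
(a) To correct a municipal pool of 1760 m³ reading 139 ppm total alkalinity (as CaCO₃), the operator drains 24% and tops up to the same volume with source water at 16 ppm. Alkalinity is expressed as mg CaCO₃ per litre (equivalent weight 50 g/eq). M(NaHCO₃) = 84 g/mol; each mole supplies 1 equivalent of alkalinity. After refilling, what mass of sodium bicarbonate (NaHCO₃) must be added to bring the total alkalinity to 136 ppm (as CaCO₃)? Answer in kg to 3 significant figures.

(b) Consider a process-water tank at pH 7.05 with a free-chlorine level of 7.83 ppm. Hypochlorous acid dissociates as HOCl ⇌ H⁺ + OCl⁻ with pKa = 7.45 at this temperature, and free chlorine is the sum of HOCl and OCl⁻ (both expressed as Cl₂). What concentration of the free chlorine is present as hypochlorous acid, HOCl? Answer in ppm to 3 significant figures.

(a) Volume: 1760 m³ = 1,760,000 L.
(a) After draining 24% and refilling: 139 × 0.76 + 16 × 0.24 = 109.48 ppm.
(a) Deficit to target: 136 − 109.48 = 26.52 mg/L.
(a) As CaCO₃: 26.52 mg/L × 1,760,000 L = 46,680 g; ÷ 50 g/eq ÷ 1 = 933.5 mol NaHCO₃.
(a) Mass: 933.5 × 84 = 78,410 g.

(b) [OCl⁻]/[HOCl] = 10^(pH − pKa) = 10^(7.05 − 7.45) = 10^-0.40 = 0.3981.
(b) Fraction as HOCl = 1 / (1 + 0.3981) = 0.7153.
(b) HOCl = 0.7153 × 7.83 ppm = 5.6 ppm.

(a) 78.4 kg; (b) 5.60 ppm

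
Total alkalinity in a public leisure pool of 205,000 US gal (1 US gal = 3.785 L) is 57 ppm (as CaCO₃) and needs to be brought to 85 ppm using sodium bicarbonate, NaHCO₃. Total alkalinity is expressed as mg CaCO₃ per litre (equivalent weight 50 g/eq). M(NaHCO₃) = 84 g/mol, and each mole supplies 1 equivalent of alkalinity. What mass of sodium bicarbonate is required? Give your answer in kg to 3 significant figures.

Volume: 205,000 US gal × 3.785 L/gal = 775,925 L.
Alkalinity to add: (85 − 57) = 28 mg/L as CaCO₃ × 775,925 L = 21,730 g as CaCO₃.
Equivalents: 21,730 g ÷ 50 g/eq = 434.5 eq.
NaHCO₃ supplies 1 eq per mole → 434.5 mol.
Mass: 434.5 mol × 84 g/mol = 36,500 g.

36.5 kg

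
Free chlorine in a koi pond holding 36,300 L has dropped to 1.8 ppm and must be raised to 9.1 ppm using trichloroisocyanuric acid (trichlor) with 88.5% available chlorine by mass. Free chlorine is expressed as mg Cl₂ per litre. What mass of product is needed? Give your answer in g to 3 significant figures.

Chlorine deficit: 9.1 − 1.8 = 7.3 ppm = 7.3 mg/L as Cl₂.
Cl₂ equivalent needed: 7.3 mg/L × 36,300 L = 265,000 mg = 265 g.
Product at 88.5% available chlorine: 265 / 0.885 = 299.4 g.

299 g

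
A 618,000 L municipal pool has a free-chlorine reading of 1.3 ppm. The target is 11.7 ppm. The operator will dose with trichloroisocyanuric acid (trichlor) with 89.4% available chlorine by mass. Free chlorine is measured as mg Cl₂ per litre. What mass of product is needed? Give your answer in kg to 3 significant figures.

Chlorine deficit: 11.7 − 1.3 = 10.4 ppm = 10.4 mg/L as Cl₂.
Cl₂ equivalent needed: 10.4 mg/L × 618,000 L = 6,427,000 mg = 6427 g.
Product at 89.4% available chlorine: 6427 / 0.894 = 7189 g.

7.19 kg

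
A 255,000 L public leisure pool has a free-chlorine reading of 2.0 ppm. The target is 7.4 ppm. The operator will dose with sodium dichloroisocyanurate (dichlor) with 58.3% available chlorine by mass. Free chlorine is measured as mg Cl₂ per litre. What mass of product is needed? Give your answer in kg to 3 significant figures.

2.36 kg

Chlorine deficit: 7.4 − 2.0 = 5.4 ppm = 5.4 mg/L as Cl₂.
Cl₂ equivalent needed: 5.4 mg/L × 255,000 L = 1,377,000 mg = 1377 g.
Product at 58.3% available chlorine: 1377 / 0.583 = 2362 g.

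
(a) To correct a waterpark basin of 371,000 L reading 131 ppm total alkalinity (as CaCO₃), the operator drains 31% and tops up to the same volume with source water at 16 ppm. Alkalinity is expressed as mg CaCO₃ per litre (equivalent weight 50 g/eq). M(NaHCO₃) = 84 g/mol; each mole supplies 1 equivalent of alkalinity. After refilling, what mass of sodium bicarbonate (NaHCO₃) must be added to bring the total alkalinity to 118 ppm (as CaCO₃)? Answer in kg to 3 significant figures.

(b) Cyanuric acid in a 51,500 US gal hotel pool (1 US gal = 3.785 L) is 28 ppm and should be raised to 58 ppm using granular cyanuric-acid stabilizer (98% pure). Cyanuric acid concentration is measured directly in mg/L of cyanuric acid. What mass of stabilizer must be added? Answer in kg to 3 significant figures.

(a) 14.1 kg; (b) 5.97 kg

(a) After draining 31% and refilling: 131 × 0.69 + 16 × 0.31 = 95.35 ppm.
(a) Deficit to target: 118 − 95.35 = 22.65 mg/L.
(a) As CaCO₃: 22.65 mg/L × 371,000 L = 8403 g; ÷ 50 g/eq ÷ 1 = 168.1 mol NaHCO₃.
(a) Mass: 168.1 × 84 = 14,120 g.

(b) Volume: 51,500 US gal × 3.785 L/gal = 194,928 L.
(b) CYA to add: (58 − 28) = 30 mg/L × 194,928 L = 5848 g cyanuric acid.
(b) At 98% purity: 5848 / 0.98 = 5967 g product.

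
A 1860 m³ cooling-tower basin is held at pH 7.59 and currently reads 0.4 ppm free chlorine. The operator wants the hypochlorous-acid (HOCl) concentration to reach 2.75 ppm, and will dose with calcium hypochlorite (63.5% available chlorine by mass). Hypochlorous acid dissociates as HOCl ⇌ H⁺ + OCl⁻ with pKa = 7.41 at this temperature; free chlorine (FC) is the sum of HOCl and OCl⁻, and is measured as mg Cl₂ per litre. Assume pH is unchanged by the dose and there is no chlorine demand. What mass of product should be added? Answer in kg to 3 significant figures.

19.1 kg

Volume: 1860 m³ = 1,860,000 L.
[OCl⁻]/[HOCl] = 10^(pH − pKa) = 10^(7.59 − 7.41) = 1.514; fraction as HOCl = 1/(1 + 1.514) = 0.3978.
Free chlorine required for 2.75 ppm HOCl: 2.75 / 0.3978 = 6.912 ppm.
FC to add: 6.912 − 0.4 = 6.512 mg/L as Cl₂.
Cl₂ equivalent: 6.512 mg/L × 1,860,000 L = 12,110 g.
Product at 63.5% available Cl: 12,110 / 0.635 = 19,080 g.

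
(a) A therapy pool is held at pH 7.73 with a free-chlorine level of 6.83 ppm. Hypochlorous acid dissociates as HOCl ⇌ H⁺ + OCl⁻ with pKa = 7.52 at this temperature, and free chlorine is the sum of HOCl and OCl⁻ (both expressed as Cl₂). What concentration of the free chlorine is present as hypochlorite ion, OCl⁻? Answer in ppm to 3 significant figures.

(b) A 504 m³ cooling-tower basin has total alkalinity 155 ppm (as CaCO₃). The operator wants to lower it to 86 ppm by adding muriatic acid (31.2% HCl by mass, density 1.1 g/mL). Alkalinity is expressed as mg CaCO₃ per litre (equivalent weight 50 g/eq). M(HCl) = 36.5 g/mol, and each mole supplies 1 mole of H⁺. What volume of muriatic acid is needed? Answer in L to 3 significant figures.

(a) [OCl⁻]/[HOCl] = 10^(pH − pKa) = 10^(7.73 − 7.52) = 10^0.21 = 1.622.
(a) Fraction as HOCl = 1 / (1 + 1.622) = 0.3814.
(a) OCl⁻ = (1 − 0.3814) × 6.83 ppm = 4.225 ppm.

(b) Volume: 504 m³ = 504,000 L.
(b) Alkalinity to neutralize: (155 − 86) = 69 mg/L as CaCO₃ × 504,000 L = 34,780 g as CaCO₃.
(b) Equivalents of H⁺ required: 34,780 ÷ 50 g/eq = 695.5 eq = 695.5 mol HCl.
(b) Mass of HCl: 695.5 × 36.5 = 25,390 g.
(b) Mass of 31.2% solution: 25,390 / 0.312 = 81,370 g.
(b) Volume: 81,370 g ÷ 1.1 g/mL = 73,970 mL.

(a) 4.22 ppm; (b) 74.0 L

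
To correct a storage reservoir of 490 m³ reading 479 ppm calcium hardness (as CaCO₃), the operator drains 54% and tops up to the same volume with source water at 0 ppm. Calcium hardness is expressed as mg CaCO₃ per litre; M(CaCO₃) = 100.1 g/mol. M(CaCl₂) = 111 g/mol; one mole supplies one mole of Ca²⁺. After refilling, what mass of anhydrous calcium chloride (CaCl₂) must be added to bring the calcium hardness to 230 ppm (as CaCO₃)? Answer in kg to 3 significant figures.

5.25 kg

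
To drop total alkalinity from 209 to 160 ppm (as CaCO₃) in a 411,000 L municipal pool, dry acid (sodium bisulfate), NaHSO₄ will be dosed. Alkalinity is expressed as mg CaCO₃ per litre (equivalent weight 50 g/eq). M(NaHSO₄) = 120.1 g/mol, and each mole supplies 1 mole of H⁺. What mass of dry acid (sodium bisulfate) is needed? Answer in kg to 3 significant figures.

48.4 kg

Alkalinity to neutralize: (209 − 160) = 49 mg/L as CaCO₃ × 411,000 L = 20,140 g as CaCO₃.
Equivalents of H⁺ required: 20,140 ÷ 50 g/eq = 402.8 eq = 402.8 mol NaHSO₄.
Mass of NaHSO₄: 402.8 × 120.1 = 48,370 g.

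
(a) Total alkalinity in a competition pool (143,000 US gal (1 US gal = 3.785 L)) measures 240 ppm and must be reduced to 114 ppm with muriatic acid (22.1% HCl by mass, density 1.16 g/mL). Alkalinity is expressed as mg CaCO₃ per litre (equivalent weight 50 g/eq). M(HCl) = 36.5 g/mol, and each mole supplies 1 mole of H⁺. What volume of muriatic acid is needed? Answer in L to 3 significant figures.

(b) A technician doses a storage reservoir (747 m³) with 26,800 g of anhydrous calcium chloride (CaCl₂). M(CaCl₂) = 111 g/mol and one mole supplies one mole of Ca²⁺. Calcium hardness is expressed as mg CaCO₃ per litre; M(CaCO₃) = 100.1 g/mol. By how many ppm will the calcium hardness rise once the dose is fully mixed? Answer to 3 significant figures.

(a) Volume: 143,000 US gal × 3.785 L/gal = 541,255 L.
(a) Alkalinity to neutralize: (240 − 114) = 126 mg/L as CaCO₃ × 541,255 L = 68,200 g as CaCO₃.
(a) Equivalents of H⁺ required: 68,200 ÷ 50 g/eq = 1364 eq = 1364 mol HCl.
(a) Mass of HCl: 1364 × 36.5 = 49,780 g.
(a) Mass of 22.1% solution: 49,780 / 0.221 = 225,300 g.
(a) Volume: 225,300 g ÷ 1.16 g/mL = 194,200 mL.

(b) Volume: 747 m³ = 747,000 L.
(b) Moles of Ca²⁺: 26,800 g ÷ 111 g/mol = 241.4 mol.
(b) As CaCO₃: 241.4 mol × 100.1 g/mol = 24,170 g.
(b) Rise: 24,170 g / 747,000 L × 1000 = 32.35 mg/L.

(a) 194 L; (b) 32.4 ppm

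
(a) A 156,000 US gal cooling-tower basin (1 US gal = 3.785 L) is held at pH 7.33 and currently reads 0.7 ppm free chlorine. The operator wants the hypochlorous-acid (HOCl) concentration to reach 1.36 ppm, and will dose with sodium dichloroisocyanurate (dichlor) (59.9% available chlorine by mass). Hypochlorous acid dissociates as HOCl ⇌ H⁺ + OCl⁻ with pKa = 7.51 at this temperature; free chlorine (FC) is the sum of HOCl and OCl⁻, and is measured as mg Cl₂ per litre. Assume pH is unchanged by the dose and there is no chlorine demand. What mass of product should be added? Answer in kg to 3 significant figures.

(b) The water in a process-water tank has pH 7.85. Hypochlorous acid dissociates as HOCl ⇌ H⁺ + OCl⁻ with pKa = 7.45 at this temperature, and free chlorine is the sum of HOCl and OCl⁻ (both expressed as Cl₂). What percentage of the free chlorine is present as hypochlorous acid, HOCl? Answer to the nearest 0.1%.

(a) Volume: 156,000 US gal × 3.785 L/gal = 590,460 L.
(a) [OCl⁻]/[HOCl] = 10^(pH − pKa) = 10^(7.33 − 7.51) = 0.6607; fraction as HOCl = 1/(1 + 0.6607) = 0.6022.
(a) Free chlorine required for 1.36 ppm HOCl: 1.36 / 0.6022 = 2.259 ppm.
(a) FC to add: 2.259 − 0.7 = 1.559 mg/L as Cl₂.
(a) Cl₂ equivalent: 1.559 mg/L × 590,460 L = 920.3 g.
(a) Product at 59.9% available Cl: 920.3 / 0.599 = 1536 g.

(b) [OCl⁻]/[HOCl] = 10^(pH − pKa) = 10^(7.85 − 7.45) = 10^0.40 = 2.512.
(b) Fraction as HOCl = 1 / (1 + 2.512) = 0.2847.

(a) 1.54 kg; (b) 28.5%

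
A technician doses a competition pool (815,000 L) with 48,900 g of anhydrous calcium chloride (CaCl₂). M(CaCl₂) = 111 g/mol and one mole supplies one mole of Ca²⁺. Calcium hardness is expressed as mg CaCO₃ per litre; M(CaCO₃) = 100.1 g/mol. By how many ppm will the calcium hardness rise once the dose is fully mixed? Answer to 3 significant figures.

Moles of Ca²⁺: 48,900 g ÷ 111 g/mol = 440.5 mol.
As CaCO₃: 440.5 mol × 100.1 g/mol = 44,100 g.
Rise: 44,100 g / 815,000 L × 1000 = 54.11 mg/L.

54.1 ppm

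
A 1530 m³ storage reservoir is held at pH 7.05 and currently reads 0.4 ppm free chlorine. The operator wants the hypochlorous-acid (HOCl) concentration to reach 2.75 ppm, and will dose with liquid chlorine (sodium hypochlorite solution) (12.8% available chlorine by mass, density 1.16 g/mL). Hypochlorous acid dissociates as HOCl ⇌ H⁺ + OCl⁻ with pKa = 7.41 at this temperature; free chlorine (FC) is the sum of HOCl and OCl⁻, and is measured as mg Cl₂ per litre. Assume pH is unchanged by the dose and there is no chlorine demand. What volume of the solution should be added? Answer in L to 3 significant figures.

Volume: 1530 m³ = 1,530,000 L.
[OCl⁻]/[HOCl] = 10^(pH − pKa) = 10^(7.05 − 7.41) = 0.4365; fraction as HOCl = 1/(1 + 0.4365) = 0.6961.
Free chlorine required for 2.75 ppm HOCl: 2.75 / 0.6961 = 3.95 ppm.
FC to add: 3.95 − 0.4 = 3.55 mg/L as Cl₂.
Cl₂ equivalent: 3.55 mg/L × 1,530,000 L = 5432 g.
Product at 12.8% available Cl: 5432 / 0.128 = 42,440 g.
Volume: 42,440 g ÷ 1.16 g/mL = 36,580 mL.

36.6 L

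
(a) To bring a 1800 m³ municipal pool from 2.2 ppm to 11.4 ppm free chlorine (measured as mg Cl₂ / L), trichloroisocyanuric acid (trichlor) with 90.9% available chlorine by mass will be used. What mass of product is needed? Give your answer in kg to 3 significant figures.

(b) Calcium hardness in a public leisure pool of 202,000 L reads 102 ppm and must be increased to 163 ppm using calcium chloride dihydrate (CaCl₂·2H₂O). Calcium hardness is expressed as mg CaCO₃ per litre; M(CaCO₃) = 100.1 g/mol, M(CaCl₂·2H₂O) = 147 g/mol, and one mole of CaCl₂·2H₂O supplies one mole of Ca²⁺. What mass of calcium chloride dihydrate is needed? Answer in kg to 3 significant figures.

(a) 18.2 kg; (b) 18.1 kg

(a) Volume: 1800 m³ = 1,800,000 L.
(a) Chlorine deficit: 11.4 − 2.2 = 9.2 ppm = 9.2 mg/L as Cl₂.
(a) Cl₂ equivalent needed: 9.2 mg/L × 1,800,000 L = 16,560,000 mg = 16,560 g.
(a) Product at 90.9% available chlorine: 16,560 / 0.909 = 18,220 g.

(b) Hardness to add: (163 − 102) = 61 mg/L as CaCO₃ × 202,000 L = 12,320 g as CaCO₃.
(b) Moles of Ca²⁺ (1 mol Ca²⁺ ≡ 1 mol CaCO₃): 12,320 / 100.1 g/mol = 123.1 mol.
(b) Mass of CaCl₂·2H₂O: 123.1 × 147 = 18,100 g.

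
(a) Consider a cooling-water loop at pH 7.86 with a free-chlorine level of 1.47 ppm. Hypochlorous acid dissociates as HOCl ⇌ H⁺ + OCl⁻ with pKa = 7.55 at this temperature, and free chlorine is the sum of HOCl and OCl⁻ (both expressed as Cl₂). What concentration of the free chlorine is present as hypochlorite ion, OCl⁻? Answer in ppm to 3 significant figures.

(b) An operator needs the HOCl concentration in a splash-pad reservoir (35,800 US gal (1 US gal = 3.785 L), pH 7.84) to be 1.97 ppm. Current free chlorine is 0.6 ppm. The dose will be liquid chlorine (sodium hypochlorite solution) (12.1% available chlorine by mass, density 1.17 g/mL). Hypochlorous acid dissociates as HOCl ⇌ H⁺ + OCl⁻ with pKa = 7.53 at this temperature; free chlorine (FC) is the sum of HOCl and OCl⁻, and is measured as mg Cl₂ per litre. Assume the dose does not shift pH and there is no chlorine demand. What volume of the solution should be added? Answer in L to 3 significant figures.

(a) 0.987 ppm; (b) 5.16 L

(a) [OCl⁻]/[HOCl] = 10^(pH − pKa) = 10^(7.86 − 7.55) = 10^0.31 = 2.042.
(a) Fraction as HOCl = 1 / (1 + 2.042) = 0.3288.
(a) OCl⁻ = (1 − 0.3288) × 1.47 ppm = 0.9867 ppm.

(b) Volume: 35,800 US gal × 3.785 L/gal = 135,503 L.
(b) [OCl⁻]/[HOCl] = 10^(pH − pKa) = 10^(7.84 − 7.53) = 2.042; fraction as HOCl = 1/(1 + 2.042) = 0.3288.
(b) Free chlorine required for 1.97 ppm HOCl: 1.97 / 0.3288 = 5.992 ppm.
(b) FC to add: 5.992 − 0.6 = 5.392 mg/L as Cl₂.
(b) Cl₂ equivalent: 5.392 mg/L × 135,503 L = 730.7 g.
(b) Product at 12.1% available Cl: 730.7 / 0.121 = 6039 g.
(b) Volume: 6039 g ÷ 1.17 g/mL = 5161 mL.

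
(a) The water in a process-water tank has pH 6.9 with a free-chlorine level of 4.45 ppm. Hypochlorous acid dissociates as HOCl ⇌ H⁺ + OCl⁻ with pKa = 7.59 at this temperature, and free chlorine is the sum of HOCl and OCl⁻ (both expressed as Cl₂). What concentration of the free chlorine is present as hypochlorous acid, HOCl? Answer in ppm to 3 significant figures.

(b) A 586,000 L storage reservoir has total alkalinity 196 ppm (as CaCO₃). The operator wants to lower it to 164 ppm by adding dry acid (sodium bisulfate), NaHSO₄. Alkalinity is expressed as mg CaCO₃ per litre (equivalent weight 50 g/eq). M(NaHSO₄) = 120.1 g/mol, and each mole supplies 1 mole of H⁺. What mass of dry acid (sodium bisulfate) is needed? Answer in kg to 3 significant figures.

(a) 3.70 ppm; (b) 45.0 kg

(a) [OCl⁻]/[HOCl] = 10^(pH − pKa) = 10^(6.9 − 7.59) = 10^-0.69 = 0.2042.
(a) Fraction as HOCl = 1 / (1 + 0.2042) = 0.8304.
(a) HOCl = 0.8304 × 4.45 ppm = 3.695 ppm.

(b) Alkalinity to neutralize: (196 − 164) = 32 mg/L as CaCO₃ × 586,000 L = 18,750 g as CaCO₃.
(b) Equivalents of H⁺ required: 18,750 ÷ 50 g/eq = 375 eq = 375 mol NaHSO₄.
(b) Mass of NaHSO₄: 375 × 120.1 = 45,040 g.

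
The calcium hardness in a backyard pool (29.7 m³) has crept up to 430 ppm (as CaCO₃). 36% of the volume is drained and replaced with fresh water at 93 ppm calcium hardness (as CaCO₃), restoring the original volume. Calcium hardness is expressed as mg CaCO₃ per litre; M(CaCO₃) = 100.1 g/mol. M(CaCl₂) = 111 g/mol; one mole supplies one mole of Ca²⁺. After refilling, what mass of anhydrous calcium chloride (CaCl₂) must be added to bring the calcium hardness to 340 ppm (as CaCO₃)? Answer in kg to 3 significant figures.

1.03 kg

Volume: 29.7 m³ = 29,700 L.
After draining 36% and refilling: 430 × 0.64 + 93 × 0.36 = 308.68 ppm.
Deficit to target: 340 − 308.68 = 31.32 mg/L.
As CaCO₃: 31.32 mg/L × 29,700 L = 930.2 g; ÷ 100.1 = 9.293 mol Ca²⁺.
Mass: 9.293 × 111 = 1031 g.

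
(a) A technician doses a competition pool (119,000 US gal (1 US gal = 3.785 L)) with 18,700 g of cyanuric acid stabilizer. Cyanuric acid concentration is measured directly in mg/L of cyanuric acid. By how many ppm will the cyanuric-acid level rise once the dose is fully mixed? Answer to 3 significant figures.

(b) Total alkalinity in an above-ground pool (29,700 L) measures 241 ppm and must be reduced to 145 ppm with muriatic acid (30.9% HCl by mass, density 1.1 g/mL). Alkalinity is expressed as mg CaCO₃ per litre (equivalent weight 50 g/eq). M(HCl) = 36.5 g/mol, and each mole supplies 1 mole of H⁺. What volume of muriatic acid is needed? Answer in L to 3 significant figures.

(a) Volume: 119,000 US gal × 3.785 L/gal = 450,415 L.
(a) Rise: 18,700 g / 450,415 L × 1000 = 41.52 mg/L.

(b) Alkalinity to neutralize: (241 − 145) = 96 mg/L as CaCO₃ × 29,700 L = 2851 g as CaCO₃.
(b) Equivalents of H⁺ required: 2851 ÷ 50 g/eq = 57.02 eq = 57.02 mol HCl.
(b) Mass of HCl: 57.02 × 36.5 = 2081 g.
(b) Mass of 30.9% solution: 2081 / 0.309 = 6736 g.
(b) Volume: 6736 g ÷ 1.1 g/mL = 6123 mL.

(a) 41.5 ppm; (b) 6.12 L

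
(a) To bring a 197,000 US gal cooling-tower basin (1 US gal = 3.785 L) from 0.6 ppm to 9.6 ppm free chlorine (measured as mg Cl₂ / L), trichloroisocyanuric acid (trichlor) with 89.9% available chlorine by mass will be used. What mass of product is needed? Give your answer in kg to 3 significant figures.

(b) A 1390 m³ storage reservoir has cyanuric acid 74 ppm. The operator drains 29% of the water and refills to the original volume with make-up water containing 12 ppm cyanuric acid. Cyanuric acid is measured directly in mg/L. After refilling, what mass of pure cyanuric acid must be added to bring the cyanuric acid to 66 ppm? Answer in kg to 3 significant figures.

(a) 7.46 kg; (b) 13.9 kg

(a) Volume: 197,000 US gal × 3.785 L/gal = 745,645 L.
(a) Chlorine deficit: 9.6 − 0.6 = 9 ppm = 9 mg/L as Cl₂.
(a) Cl₂ equivalent needed: 9 mg/L × 745,645 L = 6,711,000 mg = 6711 g.
(a) Product at 89.9% available chlorine: 6711 / 0.899 = 7465 g.

(b) Volume: 1390 m³ = 1,390,000 L.
(b) After draining 29% and refilling: 74 × 0.71 + 12 × 0.29 = 56.02 ppm.
(b) Deficit to target: 66 − 56.02 = 9.98 mg/L.
(b) Mass: 9.98 mg/L × 1,390,000 L = 13,870 g cyanuric acid.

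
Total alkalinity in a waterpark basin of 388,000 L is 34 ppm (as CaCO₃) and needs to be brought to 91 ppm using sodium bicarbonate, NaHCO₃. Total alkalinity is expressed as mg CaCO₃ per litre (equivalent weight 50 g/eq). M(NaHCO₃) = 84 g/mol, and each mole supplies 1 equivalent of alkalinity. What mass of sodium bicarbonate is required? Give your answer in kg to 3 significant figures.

37.2 kg

Alkalinity to add: (91 − 34) = 57 mg/L as CaCO₃ × 388,000 L = 22,120 g as CaCO₃.
Equivalents: 22,120 g ÷ 50 g/eq = 442.3 eq.
NaHCO₃ supplies 1 eq per mole → 442.3 mol.
Mass: 442.3 mol × 84 g/mol = 37,150 g.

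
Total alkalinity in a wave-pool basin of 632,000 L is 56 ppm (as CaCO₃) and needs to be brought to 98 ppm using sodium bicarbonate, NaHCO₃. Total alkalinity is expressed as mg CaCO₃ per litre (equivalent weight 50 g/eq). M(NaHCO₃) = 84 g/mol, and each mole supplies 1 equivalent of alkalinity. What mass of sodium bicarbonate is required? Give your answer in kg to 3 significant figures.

44.6 kg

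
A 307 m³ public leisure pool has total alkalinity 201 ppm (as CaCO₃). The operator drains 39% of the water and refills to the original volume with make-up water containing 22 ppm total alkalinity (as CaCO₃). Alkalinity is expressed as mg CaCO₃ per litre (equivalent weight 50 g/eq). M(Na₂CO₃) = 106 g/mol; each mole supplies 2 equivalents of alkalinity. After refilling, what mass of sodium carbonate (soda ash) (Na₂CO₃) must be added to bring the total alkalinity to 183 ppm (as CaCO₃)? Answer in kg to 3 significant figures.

16.9 kg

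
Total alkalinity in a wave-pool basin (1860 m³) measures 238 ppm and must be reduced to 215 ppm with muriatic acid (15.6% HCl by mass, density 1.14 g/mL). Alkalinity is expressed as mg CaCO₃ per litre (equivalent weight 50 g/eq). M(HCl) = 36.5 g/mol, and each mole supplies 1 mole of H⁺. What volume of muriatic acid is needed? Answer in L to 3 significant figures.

Volume: 1860 m³ = 1,860,000 L.
Alkalinity to neutralize: (238 − 215) = 23 mg/L as CaCO₃ × 1,860,000 L = 42,780 g as CaCO₃.
Equivalents of H⁺ required: 42,780 ÷ 50 g/eq = 855.6 eq = 855.6 mol HCl.
Mass of HCl: 855.6 × 36.5 = 31,230 g.
Mass of 15.6% solution: 31,230 / 0.156 = 200,200 g.
Volume: 200,200 g ÷ 1.14 g/mL = 175,600 mL.

176 L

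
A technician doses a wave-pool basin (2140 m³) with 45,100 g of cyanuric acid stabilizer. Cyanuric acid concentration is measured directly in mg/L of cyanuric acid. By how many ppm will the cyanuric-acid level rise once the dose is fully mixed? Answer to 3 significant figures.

21.1 ppm

Volume: 2140 m³ = 2,140,000 L.
Rise: 45,100 g / 2,140,000 L × 1000 = 21.07 mg/L.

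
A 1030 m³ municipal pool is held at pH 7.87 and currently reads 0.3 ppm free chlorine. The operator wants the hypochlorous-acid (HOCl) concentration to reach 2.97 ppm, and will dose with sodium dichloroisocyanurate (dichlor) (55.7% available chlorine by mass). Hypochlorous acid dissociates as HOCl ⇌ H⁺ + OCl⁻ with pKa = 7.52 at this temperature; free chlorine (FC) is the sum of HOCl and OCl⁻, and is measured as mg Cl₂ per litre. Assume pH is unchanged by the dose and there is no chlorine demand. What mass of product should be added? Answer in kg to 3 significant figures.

17.2 kg

Volume: 1030 m³ = 1,030,000 L.
[OCl⁻]/[HOCl] = 10^(pH − pKa) = 10^(7.87 − 7.52) = 2.239; fraction as HOCl = 1/(1 + 2.239) = 0.3088.
Free chlorine required for 2.97 ppm HOCl: 2.97 / 0.3088 = 9.619 ppm.
FC to add: 9.619 − 0.3 = 9.319 mg/L as Cl₂.
Cl₂ equivalent: 9.319 mg/L × 1,030,000 L = 9599 g.
Product at 55.7% available Cl: 9599 / 0.557 = 17,230 g.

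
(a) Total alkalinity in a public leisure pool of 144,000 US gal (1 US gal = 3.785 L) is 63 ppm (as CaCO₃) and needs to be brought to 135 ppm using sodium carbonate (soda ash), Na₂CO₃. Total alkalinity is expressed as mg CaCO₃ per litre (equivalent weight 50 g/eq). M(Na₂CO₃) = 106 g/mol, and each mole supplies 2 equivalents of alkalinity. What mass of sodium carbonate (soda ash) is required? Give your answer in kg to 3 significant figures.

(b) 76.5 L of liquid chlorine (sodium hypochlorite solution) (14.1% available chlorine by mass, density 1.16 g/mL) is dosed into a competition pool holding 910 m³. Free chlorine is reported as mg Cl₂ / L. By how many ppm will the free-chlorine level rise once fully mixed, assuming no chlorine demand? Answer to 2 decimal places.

(a) Volume: 144,000 US gal × 3.785 L/gal = 545,040 L.
(a) Alkalinity to add: (135 − 63) = 72 mg/L as CaCO₃ × 545,040 L = 39,240 g as CaCO₃.
(a) Equivalents: 39,240 g ÷ 50 g/eq = 784.9 eq.
(a) Each mole of Na₂CO₃ supplies 2 eq, so 784.9 / 2 = 392.4 mol.
(a) Mass: 392.4 mol × 106 g/mol = 41,600 g.

(b) Volume: 910 m³ = 910,000 L.
(b) Mass of solution: 76.5 L × 1000 mL/L × 1.16 g/mL = 88,740 g.
(b) Available chlorine delivered: 88,740 g × 0.141 = 12,510 g as Cl₂.
(b) Concentration rise: 12,510 g / 910,000 L = 13.75 mg/L = 13.75 ppm.

(a) 41.6 kg; (b) 13.75 ppm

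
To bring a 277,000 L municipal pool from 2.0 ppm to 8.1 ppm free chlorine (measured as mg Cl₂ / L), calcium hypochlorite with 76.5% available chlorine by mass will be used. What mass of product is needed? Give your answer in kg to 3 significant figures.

Chlorine deficit: 8.1 − 2.0 = 6.1 ppm = 6.1 mg/L as Cl₂.
Cl₂ equivalent needed: 6.1 mg/L × 277,000 L = 1,690,000 mg = 1690 g.
Product at 76.5% available chlorine: 1690 / 0.765 = 2209 g.

2.21 kg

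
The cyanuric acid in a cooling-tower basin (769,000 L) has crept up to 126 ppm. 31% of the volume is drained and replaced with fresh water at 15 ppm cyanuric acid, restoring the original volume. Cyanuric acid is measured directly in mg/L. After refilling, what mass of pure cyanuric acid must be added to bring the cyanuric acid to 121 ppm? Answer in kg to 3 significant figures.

22.6 kg

After draining 31% and refilling: 126 × 0.69 + 15 × 0.31 = 91.59 ppm.
Deficit to target: 121 − 91.59 = 29.41 mg/L.
Mass: 29.41 mg/L × 769,000 L = 22,620 g cyanuric acid.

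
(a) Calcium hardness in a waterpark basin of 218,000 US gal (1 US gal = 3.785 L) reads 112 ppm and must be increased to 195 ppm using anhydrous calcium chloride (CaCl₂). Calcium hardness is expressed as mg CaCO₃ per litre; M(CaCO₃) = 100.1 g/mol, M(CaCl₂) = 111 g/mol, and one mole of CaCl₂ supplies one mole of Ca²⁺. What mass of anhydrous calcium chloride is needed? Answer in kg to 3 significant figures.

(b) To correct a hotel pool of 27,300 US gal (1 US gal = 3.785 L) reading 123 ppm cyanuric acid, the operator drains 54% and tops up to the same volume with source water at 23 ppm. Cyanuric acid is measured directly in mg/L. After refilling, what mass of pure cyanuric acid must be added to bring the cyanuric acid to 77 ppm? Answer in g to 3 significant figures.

(a) Volume: 218,000 US gal × 3.785 L/gal = 825,130 L.
(a) Hardness to add: (195 − 112) = 83 mg/L as CaCO₃ × 825,130 L = 68,490 g as CaCO₃.
(a) Moles of Ca²⁺ (1 mol Ca²⁺ ≡ 1 mol CaCO₃): 68,490 / 100.1 g/mol = 684.2 mol.
(a) Mass of CaCl₂: 684.2 × 111 = 75,940 g.

(b) Volume: 27,300 US gal × 3.785 L/gal = 103,330 L.
(b) After draining 54% and refilling: 123 × 0.46 + 23 × 0.54 = 69 ppm.
(b) Deficit to target: 77 − 69 = 8 mg/L.
(b) Mass: 8 mg/L × 103,330 L = 826.6 g cyanuric acid.

(a) 75.9 kg; (b) 827 g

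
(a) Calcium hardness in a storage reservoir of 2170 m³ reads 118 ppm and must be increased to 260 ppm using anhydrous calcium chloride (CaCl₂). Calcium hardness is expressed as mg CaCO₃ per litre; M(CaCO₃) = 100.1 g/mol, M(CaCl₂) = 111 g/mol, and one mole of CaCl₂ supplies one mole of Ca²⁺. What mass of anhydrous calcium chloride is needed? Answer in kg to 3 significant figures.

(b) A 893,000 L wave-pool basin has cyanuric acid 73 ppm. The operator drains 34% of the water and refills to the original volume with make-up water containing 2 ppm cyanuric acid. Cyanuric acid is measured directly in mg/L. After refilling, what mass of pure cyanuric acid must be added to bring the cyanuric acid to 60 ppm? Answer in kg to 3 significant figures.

(a) 342 kg; (b) 9.95 kg

(a) Volume: 2170 m³ = 2,170,000 L.
(a) Hardness to add: (260 − 118) = 142 mg/L as CaCO₃ × 2,170,000 L = 308,100 g as CaCO₃.
(a) Moles of Ca²⁺ (1 mol Ca²⁺ ≡ 1 mol CaCO₃): 308,100 / 100.1 g/mol = 3078 mol.
(a) Mass of CaCl₂: 3078 × 111 = 341,700 g.

(b) After draining 34% and refilling: 73 × 0.66 + 2 × 0.34 = 48.86 ppm.
(b) Deficit to target: 60 − 48.86 = 11.14 mg/L.
(b) Mass: 11.14 mg/L × 893,000 L = 9948 g cyanuric acid.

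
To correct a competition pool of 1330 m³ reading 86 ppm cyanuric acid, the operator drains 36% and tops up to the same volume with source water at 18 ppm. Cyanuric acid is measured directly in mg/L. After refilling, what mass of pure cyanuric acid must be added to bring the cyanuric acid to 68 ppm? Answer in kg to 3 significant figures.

8.62 kg

Volume: 1330 m³ = 1,330,000 L.
After draining 36% and refilling: 86 × 0.64 + 18 × 0.36 = 61.52 ppm.
Deficit to target: 68 − 61.52 = 6.48 mg/L.
Mass: 6.48 mg/L × 1,330,000 L = 8618 g cyanuric acid.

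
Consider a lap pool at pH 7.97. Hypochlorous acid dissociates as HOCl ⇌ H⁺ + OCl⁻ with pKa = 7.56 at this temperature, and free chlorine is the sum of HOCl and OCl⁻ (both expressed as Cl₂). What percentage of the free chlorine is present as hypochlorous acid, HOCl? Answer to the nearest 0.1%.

28.0%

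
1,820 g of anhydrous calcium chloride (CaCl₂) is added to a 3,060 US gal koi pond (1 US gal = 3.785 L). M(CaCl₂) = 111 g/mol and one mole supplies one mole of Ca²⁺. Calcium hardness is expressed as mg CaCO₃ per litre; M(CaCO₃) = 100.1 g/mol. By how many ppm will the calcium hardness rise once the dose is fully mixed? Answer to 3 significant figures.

Volume: 3,060 US gal × 3.785 L/gal = 11,582 L.
Moles of Ca²⁺: 1,820 g ÷ 111 g/mol = 16.4 mol.
As CaCO₃: 16.4 mol × 100.1 g/mol = 1641 g.
Rise: 1641 g / 11,582 L × 1000 = 141.7 mg/L.

142 ppm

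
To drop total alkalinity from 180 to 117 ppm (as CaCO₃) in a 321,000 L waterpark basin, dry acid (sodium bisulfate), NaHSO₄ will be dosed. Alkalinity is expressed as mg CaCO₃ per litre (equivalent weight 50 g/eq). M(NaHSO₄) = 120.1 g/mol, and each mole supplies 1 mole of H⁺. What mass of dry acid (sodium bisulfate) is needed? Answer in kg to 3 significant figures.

48.6 kg

Alkalinity to neutralize: (180 − 117) = 63 mg/L as CaCO₃ × 321,000 L = 20,220 g as CaCO₃.
Equivalents of H⁺ required: 20,220 ÷ 50 g/eq = 404.5 eq = 404.5 mol NaHSO₄.
Mass of NaHSO₄: 404.5 × 120.1 = 48,580 g.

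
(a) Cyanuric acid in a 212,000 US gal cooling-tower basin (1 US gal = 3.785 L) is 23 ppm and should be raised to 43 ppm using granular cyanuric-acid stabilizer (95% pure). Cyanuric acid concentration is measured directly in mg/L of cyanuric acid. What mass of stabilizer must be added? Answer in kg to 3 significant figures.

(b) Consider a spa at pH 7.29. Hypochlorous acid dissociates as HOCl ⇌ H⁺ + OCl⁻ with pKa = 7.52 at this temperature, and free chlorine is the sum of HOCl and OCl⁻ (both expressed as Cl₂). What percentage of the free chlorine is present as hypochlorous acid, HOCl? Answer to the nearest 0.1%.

(a) 16.9 kg; (b) 62.9%

(a) Volume: 212,000 US gal × 3.785 L/gal = 802,420 L.
(a) CYA to add: (43 − 23) = 20 mg/L × 802,420 L = 16,050 g cyanuric acid.
(a) At 95% purity: 16,050 / 0.95 = 16,890 g product.

(b) [OCl⁻]/[HOCl] = 10^(pH − pKa) = 10^(7.29 − 7.52) = 10^-0.23 = 0.5888.
(b) Fraction as HOCl = 1 / (1 + 0.5888) = 0.6294.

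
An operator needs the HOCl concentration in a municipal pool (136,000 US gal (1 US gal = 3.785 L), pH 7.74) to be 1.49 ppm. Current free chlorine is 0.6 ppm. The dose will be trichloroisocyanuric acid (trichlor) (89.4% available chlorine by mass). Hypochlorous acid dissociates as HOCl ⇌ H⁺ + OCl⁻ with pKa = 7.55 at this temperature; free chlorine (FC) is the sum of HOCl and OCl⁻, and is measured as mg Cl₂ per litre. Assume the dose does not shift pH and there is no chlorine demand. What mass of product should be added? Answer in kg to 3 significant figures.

1.84 kg

Volume: 136,000 US gal × 3.785 L/gal = 514,760 L.
[OCl⁻]/[HOCl] = 10^(pH − pKa) = 10^(7.74 − 7.55) = 1.549; fraction as HOCl = 1/(1 + 1.549) = 0.3923.
Free chlorine required for 1.49 ppm HOCl: 1.49 / 0.3923 = 3.798 ppm.
FC to add: 3.798 − 0.6 = 3.198 mg/L as Cl₂.
Cl₂ equivalent: 3.198 mg/L × 514,760 L = 1646 g.
Product at 89.4% available Cl: 1646 / 0.894 = 1841 g.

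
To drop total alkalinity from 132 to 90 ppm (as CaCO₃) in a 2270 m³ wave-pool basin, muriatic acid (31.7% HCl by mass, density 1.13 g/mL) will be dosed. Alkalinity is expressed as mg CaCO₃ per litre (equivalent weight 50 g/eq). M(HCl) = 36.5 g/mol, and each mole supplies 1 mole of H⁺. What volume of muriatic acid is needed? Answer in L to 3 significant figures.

194 L

Volume: 2270 m³ = 2,270,000 L.
Alkalinity to neutralize: (132 − 90) = 42 mg/L as CaCO₃ × 2,270,000 L = 95,340 g as CaCO₃.
Equivalents of H⁺ required: 95,340 ÷ 50 g/eq = 1907 eq = 1907 mol HCl.
Mass of HCl: 1907 × 36.5 = 69,600 g.
Mass of 31.7% solution: 69,600 / 0.317 = 219,600 g.
Volume: 219,600 g ÷ 1.13 g/mL = 194,300 mL.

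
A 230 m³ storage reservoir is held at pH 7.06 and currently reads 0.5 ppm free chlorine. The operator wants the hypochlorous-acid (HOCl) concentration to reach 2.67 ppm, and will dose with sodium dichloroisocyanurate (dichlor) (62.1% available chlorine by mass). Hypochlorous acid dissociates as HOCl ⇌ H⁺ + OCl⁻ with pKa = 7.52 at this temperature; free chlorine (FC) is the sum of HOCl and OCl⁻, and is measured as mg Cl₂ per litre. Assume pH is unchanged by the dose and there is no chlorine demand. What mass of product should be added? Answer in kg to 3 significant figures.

1.15 kg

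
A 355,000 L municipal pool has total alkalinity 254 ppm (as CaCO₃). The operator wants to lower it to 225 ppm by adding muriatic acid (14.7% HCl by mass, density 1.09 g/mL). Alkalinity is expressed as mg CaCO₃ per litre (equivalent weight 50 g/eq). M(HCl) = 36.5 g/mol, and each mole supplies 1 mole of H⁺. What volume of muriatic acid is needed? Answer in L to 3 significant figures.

46.9 L

Alkalinity to neutralize: (254 − 225) = 29 mg/L as CaCO₃ × 355,000 L = 10,300 g as CaCO₃.
Equivalents of H⁺ required: 10,300 ÷ 50 g/eq = 205.9 eq = 205.9 mol HCl.
Mass of HCl: 205.9 × 36.5 = 7515 g.
Mass of 14.7% solution: 7515 / 0.147 = 51,120 g.
Volume: 51,120 g ÷ 1.09 g/mL = 46,900 mL.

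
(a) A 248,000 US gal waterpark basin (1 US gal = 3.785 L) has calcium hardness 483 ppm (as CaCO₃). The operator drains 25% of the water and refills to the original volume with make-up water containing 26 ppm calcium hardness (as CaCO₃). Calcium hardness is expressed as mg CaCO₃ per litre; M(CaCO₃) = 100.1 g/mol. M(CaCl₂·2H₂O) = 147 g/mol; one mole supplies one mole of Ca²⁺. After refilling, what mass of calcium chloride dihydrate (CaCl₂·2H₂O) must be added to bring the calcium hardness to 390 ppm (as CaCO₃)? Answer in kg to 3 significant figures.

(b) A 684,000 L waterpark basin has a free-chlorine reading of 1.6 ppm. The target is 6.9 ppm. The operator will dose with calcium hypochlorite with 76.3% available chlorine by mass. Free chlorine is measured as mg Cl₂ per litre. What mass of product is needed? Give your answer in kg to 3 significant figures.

(a) 29.3 kg; (b) 4.75 kg

(a) Volume: 248,000 US gal × 3.785 L/gal = 938,680 L.
(a) After draining 25% and refilling: 483 × 0.75 + 26 × 0.25 = 368.75 ppm.
(a) Deficit to target: 390 − 368.75 = 21.25 mg/L.
(a) As CaCO₃: 21.25 mg/L × 938,680 L = 19,950 g; ÷ 100.1 = 199.3 mol Ca²⁺.
(a) Mass: 199.3 × 147 = 29,290 g.

(b) Chlorine deficit: 6.9 − 1.6 = 5.3 ppm = 5.3 mg/L as Cl₂.
(b) Cl₂ equivalent needed: 5.3 mg/L × 684,000 L = 3,625,000 mg = 3625 g.
(b) Product at 76.3% available chlorine: 3625 / 0.763 = 4751 g.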